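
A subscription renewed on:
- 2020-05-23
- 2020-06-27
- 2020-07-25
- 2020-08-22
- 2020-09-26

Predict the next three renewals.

2020-10-24, 2020-11-28, 2020-12-26

Gaps: 35, 28, 28, 35 days — a mix of 28 and 35. Every date is a Saturday.
Each is the 4th Saturday of its month.
4th Saturday of October 2020: 2020-10-24.
4th Saturday of November 2020: 2020-11-28.
December 2020 — 4th Saturday is 2020-12-26.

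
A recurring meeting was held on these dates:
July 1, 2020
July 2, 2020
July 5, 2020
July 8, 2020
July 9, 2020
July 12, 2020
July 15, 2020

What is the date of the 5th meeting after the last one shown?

The gap pattern 1, 3, 3, 1, 3, 3 repeats every 3 events.
These are the Wednesdays, Thursdays and Sundays of each week.
The following Thursday is July 16, 2020.
The following Sunday is July 19, 2020.
Next Wednesday: July 22, 2020.
The following Thursday is July 23, 2020.
Next Sunday: July 26, 2020.

July 26, 2020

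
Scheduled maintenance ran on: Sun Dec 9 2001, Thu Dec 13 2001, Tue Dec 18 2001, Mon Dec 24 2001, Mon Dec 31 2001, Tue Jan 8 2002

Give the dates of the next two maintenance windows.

Thu Jan 17 2002, Sun Jan 27 2002

Gaps: 4, 5, 6, 7, 8 days — each gap is 1 larger than the previous one.
Next gap: 9 days. Tue Jan 8 2002 + 9 days = Thu Jan 17 2002.
Next gap: 10 days. Thu Jan 17 2002 + 10 days = Sun Jan 27 2002.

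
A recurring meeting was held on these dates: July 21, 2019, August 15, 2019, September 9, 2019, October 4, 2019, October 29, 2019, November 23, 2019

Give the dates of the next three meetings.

December 18, 2019; January 12, 2020; February 6, 2020

Gaps between consecutive events: 25, 25, 25, 25, 25 days — a constant 25-day interval.
November 23, 2019 + 25 days = December 18, 2019.
December 18, 2019 + 25 days = January 12, 2020.
January 12, 2020 + 25 days = February 6, 2020.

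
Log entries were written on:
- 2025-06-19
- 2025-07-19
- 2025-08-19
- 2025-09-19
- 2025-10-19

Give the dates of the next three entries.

Gaps: 30, 31, 31, 30 days — not constant. Every event is on the 19th of the month.
Pattern: the 19th of each month.
Next: November 2025 → 2025-11-19.
Next: December 2025 → 2025-12-19.
Next: January 2026 → 2026-01-19.

2025-11-19, 2025-12-19, 2026-01-19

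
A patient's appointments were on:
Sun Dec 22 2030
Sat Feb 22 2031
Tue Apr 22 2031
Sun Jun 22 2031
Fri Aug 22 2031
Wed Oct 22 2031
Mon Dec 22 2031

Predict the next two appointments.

Sun Feb 22 2032, Thu Apr 22 2032

The day-of-month is always 22 (62, 59, 61, 61, 61, 61 days between events).
So this recurs on the 22nd of every 2 months.
February 2032: Sun Feb 22 2032.
April 2032: Thu Apr 22 2032.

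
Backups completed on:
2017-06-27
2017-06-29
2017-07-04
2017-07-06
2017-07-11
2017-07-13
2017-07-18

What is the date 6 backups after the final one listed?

Every event lands on a Tuesday or Thursday (gaps cycle 2, 5, 2, 5, 2, 5).
So the schedule is: every Tuesday and Thursday.
Next Thursday: 2017-07-20.
The following Tuesday is 2017-07-25.
The following Thursday is 2017-07-27.
Next Tuesday: 2017-08-01.
The following Thursday is 2017-08-03.
The following Tuesday is 2017-08-08.

2017-08-08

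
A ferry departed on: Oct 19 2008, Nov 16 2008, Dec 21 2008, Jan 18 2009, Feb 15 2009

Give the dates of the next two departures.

All dates are Sundays, 28, 35, 28, 28 days apart.
Specifically, the 3rd Sunday of each month.
March 2009 — 3rd Sunday is Mar 15 2009.
3rd Sunday of April 2009: Apr 19 2009.

Mar 15 2009, Apr 19 2009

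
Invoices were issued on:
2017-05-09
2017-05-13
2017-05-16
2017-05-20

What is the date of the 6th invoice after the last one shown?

2017-06-10

Every event lands on a Tuesday or Saturday (gaps cycle 4, 3, 4).
So the schedule is: every Tuesday and Saturday.
The following Tuesday is 2017-05-23.
Next Saturday: 2017-05-27.
The following Tuesday is 2017-05-30.
Next Saturday: 2017-06-03.
Next Tuesday: 2017-06-06.
Next Saturday: 2017-06-10.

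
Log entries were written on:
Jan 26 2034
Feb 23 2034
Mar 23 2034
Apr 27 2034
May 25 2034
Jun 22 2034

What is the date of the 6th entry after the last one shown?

Dec 28 2034

Gaps: 28, 28, 35, 28, 28 days — a mix of 28 and 35. Every date is a Thursday.
Each is the 4th Thursday of its month.
4th Thursday of July 2034: Jul 27 2034.
4th Thursday of August 2034: Aug 24 2034.
4th Thursday of September 2034: Sep 28 2034.
4th Thursday of October 2034: Oct 26 2034.
4th Thursday of November 2034: Nov 23 2034.
December 2034 — 4th Thursday is Dec 28 2034.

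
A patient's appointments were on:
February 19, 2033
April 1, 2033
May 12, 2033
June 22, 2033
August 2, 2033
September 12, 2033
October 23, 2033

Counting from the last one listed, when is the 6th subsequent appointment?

June 26, 2034

Every event comes 41 days after the last (41, 41, 41, 41, 41, 41).
October 23, 2033 + 41 days = December 3, 2033.
December 3, 2033 + 41 days = January 13, 2034.
January 13, 2034 + 41 days = February 23, 2034.
February 23, 2034 + 41 days = April 5, 2034.
April 5, 2034 + 41 days = May 16, 2034.
May 16, 2034 + 41 days = June 26, 2034.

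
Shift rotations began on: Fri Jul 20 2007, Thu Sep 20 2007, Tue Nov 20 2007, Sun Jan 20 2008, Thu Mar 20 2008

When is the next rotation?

Tue May 20 2008

The day-of-month is always 20 (62, 61, 61, 60 days between events).
So this recurs on the 20th of every 2 months.
May 2008: Tue May 20 2008.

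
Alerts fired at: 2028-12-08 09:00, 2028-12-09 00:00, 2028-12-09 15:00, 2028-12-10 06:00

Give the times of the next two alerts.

2028-12-10 21:00, 2028-12-11 12:00

Spacing: 15, 15, 15 h — constant 15 h.
2028-12-10 06:00 + 15 h = 2028-12-10 21:00.
2028-12-10 21:00 + 15 h = 2028-12-11 12:00.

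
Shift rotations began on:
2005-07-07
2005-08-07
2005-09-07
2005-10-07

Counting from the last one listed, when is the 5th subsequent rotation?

2006-03-07

Each date is the 7th; the gaps (31, 31, 30) track the month lengths.
The rule is the 7th of each month.
November 2005: 2005-11-07.
December 2005: 2005-12-07.
January 2006: 2006-01-07.
Next: February 2006 → 2006-02-07.
Next: March 2006 → 2006-03-07.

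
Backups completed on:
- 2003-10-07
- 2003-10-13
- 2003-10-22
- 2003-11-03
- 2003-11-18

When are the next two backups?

2003-12-06, 2003-12-27

Intervals are 6, 9, 12, 15 days — an arithmetic progression with common difference 3.
Next gap: 18 days. 2003-11-18 + 18 days = 2003-12-06.
Next gap: 21 days. 2003-12-06 + 21 days = 2003-12-27.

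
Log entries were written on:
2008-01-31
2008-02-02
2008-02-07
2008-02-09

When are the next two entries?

Every event lands on a Thursday or Saturday (gaps cycle 2, 5, 2).
So the schedule is: every Thursday and Saturday.
Next Thursday: 2008-02-14.
Next Saturday: 2008-02-16.

2008-02-14, 2008-02-16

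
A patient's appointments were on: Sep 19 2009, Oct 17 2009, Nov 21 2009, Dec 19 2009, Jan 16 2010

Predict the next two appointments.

All dates are Saturdays, 28, 35, 28, 28 days apart.
Specifically, the 3rd Saturday of each month.
February 2010 — 3rd Saturday is Feb 20 2010.
March 2010 — 3rd Saturday is Mar 20 2010.

Feb 20 2010, Mar 20 2010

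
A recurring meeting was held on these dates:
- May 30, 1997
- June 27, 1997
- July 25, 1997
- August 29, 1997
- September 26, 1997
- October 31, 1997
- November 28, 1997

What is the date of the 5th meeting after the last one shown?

Every date is a Friday; gaps 28, 28, 35, 28, 35, 28 days.
Each is the last Friday of its month (at least one falls on the 29th or later, ruling out '4th Friday').
Last Friday of December 1997: December 26, 1997.
Last Friday of January 1998: January 30, 1998.
February 1998 ends with Friday February 27, 1998.
March 1998 ends with Friday March 27, 1998.
Last Friday of April 1998: April 24, 1998.

April 24, 1998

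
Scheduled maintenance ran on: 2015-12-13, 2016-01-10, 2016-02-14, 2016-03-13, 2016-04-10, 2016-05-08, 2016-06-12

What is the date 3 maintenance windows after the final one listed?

Gaps: 28, 35, 28, 28, 28, 35 days — a mix of 28 and 35. Every date is a Sunday.
Each is the 2nd Sunday of its month.
July 2016 — 2nd Sunday is 2016-07-10.
August 2016 — 2nd Sunday is 2016-08-14.
September 2016 — 2nd Sunday is 2016-09-11.

2016-09-11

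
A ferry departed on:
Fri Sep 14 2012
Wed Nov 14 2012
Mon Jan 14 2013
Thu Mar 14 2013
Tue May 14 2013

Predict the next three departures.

Sun Jul 14 2013, Sat Sep 14 2013, Thu Nov 14 2013

Each date is the 14th; the gaps (61, 61, 59, 61) track the month lengths.
The rule is the 14th of every 2 months.
Next: July 2013 → Sun Jul 14 2013.
Next: September 2013 → Sat Sep 14 2013.
November 2013: Thu Nov 14 2013.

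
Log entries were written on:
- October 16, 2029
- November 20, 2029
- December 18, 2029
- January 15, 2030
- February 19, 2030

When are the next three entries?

March 19, 2030; April 16, 2030; May 21, 2030

Gaps: 35, 28, 28, 35 days — a mix of 28 and 35. Every date is a Tuesday.
Each is the 3rd Tuesday of its month.
March 2030 — 3rd Tuesday is March 19, 2030.
April 2030 — 3rd Tuesday is April 16, 2030.
May 2030 — 3rd Tuesday is May 21, 2030.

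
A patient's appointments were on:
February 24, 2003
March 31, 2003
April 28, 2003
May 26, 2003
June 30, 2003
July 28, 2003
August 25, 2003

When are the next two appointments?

Every date is a Monday; gaps 35, 28, 28, 35, 28, 28 days.
Each is the last Monday of its month (at least one falls on the 29th or later, ruling out '4th Monday').
Last Monday of September 2003: September 29, 2003.
October 2003 ends with Monday October 27, 2003.

September 29, 2003; October 27, 2003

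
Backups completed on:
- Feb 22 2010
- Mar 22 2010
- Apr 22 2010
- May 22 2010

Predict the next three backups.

Jun 22 2010, Jul 22 2010, Aug 22 2010

Each date is the 22nd; the gaps (28, 31, 30) track the month lengths.
The rule is the 22nd of each month.
Next: June 2010 → Jun 22 2010.
Next: July 2010 → Jul 22 2010.
August 2010: Aug 22 2010.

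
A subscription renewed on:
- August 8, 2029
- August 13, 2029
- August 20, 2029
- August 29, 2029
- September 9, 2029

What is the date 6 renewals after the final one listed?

December 26, 2029

The spacing grows by 2 each time: 5, 7, 9, 11 days.
Next gap: 13 days. September 9, 2029 + 13 days = September 22, 2029.
Next gap: 15 days. September 22, 2029 + 15 days = October 7, 2029.
Next gap: 17 days. October 7, 2029 + 17 days = October 24, 2029.
Next gap: 19 days. October 24, 2029 + 19 days = November 12, 2029.
Next gap: 21 days. November 12, 2029 + 21 days = December 3, 2029.
Next gap: 23 days. December 3, 2029 + 23 days = December 26, 2029.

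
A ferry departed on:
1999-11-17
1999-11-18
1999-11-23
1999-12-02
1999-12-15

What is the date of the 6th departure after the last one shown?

Intervals are 1, 5, 9, 13 days — an arithmetic progression with common difference 4.
Next gap: 17 days. 1999-12-15 + 17 days = 2000-01-01.
Next gap: 21 days. 2000-01-01 + 21 days = 2000-01-22.
Next gap: 25 days. 2000-01-22 + 25 days = 2000-02-16.
Next gap: 29 days. 2000-02-16 + 29 days = 2000-03-16.
Next gap: 33 days. 2000-03-16 + 33 days = 2000-04-18.
Next gap: 37 days. 2000-04-18 + 37 days = 2000-05-25.

2000-05-25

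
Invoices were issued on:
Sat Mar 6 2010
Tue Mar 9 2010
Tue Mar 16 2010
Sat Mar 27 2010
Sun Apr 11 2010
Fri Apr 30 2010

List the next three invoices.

The spacing grows by 4 each time: 3, 7, 11, 15, 19 days.
Next gap: 23 days. Fri Apr 30 2010 + 23 days = Sun May 23 2010.
Next gap: 27 days. Sun May 23 2010 + 27 days = Sat Jun 19 2010.
Next gap: 31 days. Sat Jun 19 2010 + 31 days = Tue Jul 20 2010.

Sun May 23 2010, Sat Jun 19 2010, Tue Jul 20 2010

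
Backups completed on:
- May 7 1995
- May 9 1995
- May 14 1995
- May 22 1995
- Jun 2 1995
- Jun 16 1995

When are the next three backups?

Intervals are 2, 5, 8, 11, 14 days — an arithmetic progression with common difference 3.
Next gap: 17 days. Jun 16 1995 + 17 days = Jul 3 1995.
Next gap: 20 days. Jul 3 1995 + 20 days = Jul 23 1995.
Next gap: 23 days. Jul 23 1995 + 23 days = Aug 15 1995.

Jul 3 1995, Jul 23 1995, Aug 15 1995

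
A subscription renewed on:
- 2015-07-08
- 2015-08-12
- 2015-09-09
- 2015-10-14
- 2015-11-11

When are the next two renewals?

Gaps: 35, 28, 35, 28 days — a mix of 28 and 35. Every date is a Wednesday.
Each is the 2nd Wednesday of its month.
2nd Wednesday of December 2015: 2015-12-09.
January 2016 — 2nd Wednesday is 2016-01-13.

2015-12-09, 2016-01-13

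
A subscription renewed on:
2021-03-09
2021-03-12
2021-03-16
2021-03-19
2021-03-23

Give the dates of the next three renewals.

The gap pattern 3, 4, 3, 4 repeats every 2 events.
These are the Tuesdays and Fridays of each week.
The following Friday is 2021-03-26.
The following Tuesday is 2021-03-30.
The following Friday is 2021-04-02.

2021-03-26, 2021-03-30, 2021-04-02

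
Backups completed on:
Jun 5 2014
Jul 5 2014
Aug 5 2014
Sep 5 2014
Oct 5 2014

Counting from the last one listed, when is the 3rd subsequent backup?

Gaps: 30, 31, 31, 30 days — not constant. Every event is on the 5th of the month.
Pattern: the 5th of each month.
Next: November 2014 → Nov 5 2014.
December 2014: Dec 5 2014.
January 2015: Jan 5 2015.

Jan 5 2015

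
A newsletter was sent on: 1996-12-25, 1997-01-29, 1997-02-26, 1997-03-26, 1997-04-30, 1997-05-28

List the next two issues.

1997-06-25, 1997-07-30

These are Wednesdays with 35, 28, 28, 35, 28-day gaps.
Each is the final Wednesday of its month — 1997-01-29 is past the 28th, so '4th Wednesday' doesn't fit.
Last Wednesday of June 1997: 1997-06-25.
Last Wednesday of July 1997: 1997-07-30.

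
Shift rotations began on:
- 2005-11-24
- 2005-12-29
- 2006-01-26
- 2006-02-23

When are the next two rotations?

Every date is a Thursday; gaps 35, 28, 28 days.
Each is the last Thursday of its month (at least one falls on the 29th or later, ruling out '4th Thursday').
Last Thursday of March 2006: 2006-03-30.
Last Thursday of April 2006: 2006-04-27.

2006-03-30, 2006-04-27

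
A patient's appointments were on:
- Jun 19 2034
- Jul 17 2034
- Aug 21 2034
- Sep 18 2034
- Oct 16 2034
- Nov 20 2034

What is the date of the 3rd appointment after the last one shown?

Feb 19 2035

All dates are Mondays, 28, 35, 28, 28, 35 days apart.
Specifically, the 3rd Monday of each month.
3rd Monday of December 2034: Dec 18 2034.
January 2035 — 3rd Monday is Jan 15 2035.
February 2035 — 3rd Monday is Feb 19 2035.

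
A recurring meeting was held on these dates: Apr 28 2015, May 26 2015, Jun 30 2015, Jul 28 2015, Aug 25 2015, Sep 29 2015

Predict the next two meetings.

These are Tuesdays with 28, 35, 28, 28, 35-day gaps.
Each is the final Tuesday of its month — Jun 30 2015 is past the 28th, so '4th Tuesday' doesn't fit.
October 2015 ends with Tuesday Oct 27 2015.
November 2015 ends with Tuesday Nov 24 2015.

Oct 27 2015, Nov 24 2015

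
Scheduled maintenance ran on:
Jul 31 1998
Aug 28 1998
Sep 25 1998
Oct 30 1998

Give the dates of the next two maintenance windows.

These are Fridays with 28, 28, 35-day gaps.
Each is the final Friday of its month — Jul 31 1998 is past the 28th, so '4th Friday' doesn't fit.
November 1998 ends with Friday Nov 27 1998.
December 1998 ends with Friday Dec 25 1998.

Nov 27 1998, Dec 25 1998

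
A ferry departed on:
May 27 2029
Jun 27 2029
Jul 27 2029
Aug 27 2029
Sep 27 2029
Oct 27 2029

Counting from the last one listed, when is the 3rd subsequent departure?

Jan 27 2030

Gaps: 31, 30, 31, 31, 30 days — not constant. Every event is on the 27th of the month.
Pattern: the 27th of each month.
Next: November 2029 → Nov 27 2029.
December 2029: Dec 27 2029.
Next: January 2030 → Jan 27 2030.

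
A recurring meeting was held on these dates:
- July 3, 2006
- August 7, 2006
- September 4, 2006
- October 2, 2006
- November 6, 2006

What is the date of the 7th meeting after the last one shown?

June 4, 2007

These are Mondays at 28- or 35-day spacing (35, 28, 28, 35).
The pattern: 1st Monday of the month.
December 2006 — 1st Monday is December 4, 2006.
1st Monday of January 2007: January 1, 2007.
1st Monday of February 2007: February 5, 2007.
March 2007 — 1st Monday is March 5, 2007.
1st Monday of April 2007: April 2, 2007.
1st Monday of May 2007: May 7, 2007.
1st Monday of June 2007: June 4, 2007.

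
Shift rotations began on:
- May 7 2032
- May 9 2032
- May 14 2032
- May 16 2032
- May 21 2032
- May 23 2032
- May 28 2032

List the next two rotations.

Gaps: 2, 5, 2, 5, 2, 5 days — not constant, but cyclic with period 2.
The events fall on every Friday and Sunday.
Next Sunday: May 30 2032.
The following Friday is Jun 4 2032.

May 30 2032, Jun 4 2032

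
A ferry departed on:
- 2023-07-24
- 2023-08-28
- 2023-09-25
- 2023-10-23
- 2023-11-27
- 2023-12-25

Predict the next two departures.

2024-01-22, 2024-02-26

Gaps: 35, 28, 28, 35, 28 days — a mix of 28 and 35. Every date is a Monday.
Each is the 4th Monday of its month.
4th Monday of January 2024: 2024-01-22.
4th Monday of February 2024: 2024-02-26.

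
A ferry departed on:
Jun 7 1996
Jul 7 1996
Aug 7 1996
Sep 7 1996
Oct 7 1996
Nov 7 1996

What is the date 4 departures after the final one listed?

Mar 7 1997

The day-of-month is always 7 (30, 31, 31, 30, 31 days between events).
So this recurs on the 7th of each month.
Next: December 1996 → Dec 7 1996.
Next: January 1997 → Jan 7 1997.
February 1997: Feb 7 1997.
March 1997: Mar 7 1997.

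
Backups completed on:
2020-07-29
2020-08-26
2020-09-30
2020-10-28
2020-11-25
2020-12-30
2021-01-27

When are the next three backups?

2021-02-24, 2021-03-31, 2021-04-28

Every date is a Wednesday; gaps 28, 35, 28, 28, 35, 28 days.
Each is the last Wednesday of its month (at least one falls on the 29th or later, ruling out '4th Wednesday').
February 2021 ends with Wednesday 2021-02-24.
Last Wednesday of March 2021: 2021-03-31.
April 2021 ends with Wednesday 2021-04-28.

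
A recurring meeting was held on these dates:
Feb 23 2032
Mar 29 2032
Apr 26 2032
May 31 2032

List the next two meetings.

Jun 28 2032, Jul 26 2032

Every date is a Monday; gaps 35, 28, 35 days.
Each is the last Monday of its month (at least one falls on the 29th or later, ruling out '4th Monday').
June 2032 ends with Monday Jun 28 2032.
Last Monday of July 2032: Jul 26 2032.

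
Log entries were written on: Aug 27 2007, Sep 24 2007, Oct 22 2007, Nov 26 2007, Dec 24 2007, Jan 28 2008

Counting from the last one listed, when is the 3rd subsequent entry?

Gaps: 28, 28, 35, 28, 35 days — a mix of 28 and 35. Every date is a Monday.
Each is the 4th Monday of its month.
4th Monday of February 2008: Feb 25 2008.
March 2008 — 4th Monday is Mar 24 2008.
April 2008 — 4th Monday is Apr 28 2008.

Apr 28 2008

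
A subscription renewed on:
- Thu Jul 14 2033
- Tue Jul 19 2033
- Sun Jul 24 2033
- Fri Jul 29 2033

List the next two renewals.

Wed Aug 3 2033, Mon Aug 8 2033

Every event comes 5 days after the last (5, 5, 5).
Fri Jul 29 2033 + 5 days = Wed Aug 3 2033.
Wed Aug 3 2033 + 5 days = Mon Aug 8 2033.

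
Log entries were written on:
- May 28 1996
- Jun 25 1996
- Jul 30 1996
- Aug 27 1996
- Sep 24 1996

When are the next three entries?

Every date is a Tuesday; gaps 28, 35, 28, 28 days.
Each is the last Tuesday of its month (at least one falls on the 29th or later, ruling out '4th Tuesday').
October 1996 ends with Tuesday Oct 29 1996.
November 1996 ends with Tuesday Nov 26 1996.
December 1996 ends with Tuesday Dec 31 1996.

Oct 29 1996, Nov 26 1996, Dec 31 1996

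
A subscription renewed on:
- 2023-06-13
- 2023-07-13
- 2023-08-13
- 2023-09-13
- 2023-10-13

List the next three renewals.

Each date is the 13th; the gaps (30, 31, 31, 30) track the month lengths.
The rule is the 13th of each month.
November 2023: 2023-11-13.
Next: December 2023 → 2023-12-13.
Next: January 2024 → 2024-01-13.

2023-11-13, 2023-12-13, 2024-01-13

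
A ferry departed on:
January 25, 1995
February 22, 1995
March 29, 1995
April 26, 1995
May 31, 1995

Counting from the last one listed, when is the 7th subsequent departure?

Every date is a Wednesday; gaps 28, 35, 28, 35 days.
Each is the last Wednesday of its month (at least one falls on the 29th or later, ruling out '4th Wednesday').
June 1995 ends with Wednesday June 28, 1995.
Last Wednesday of July 1995: July 26, 1995.
August 1995 ends with Wednesday August 30, 1995.
September 1995 ends with Wednesday September 27, 1995.
Last Wednesday of October 1995: October 25, 1995.
November 1995 ends with Wednesday November 29, 1995.
Last Wednesday of December 1995: December 27, 1995.

December 27, 1995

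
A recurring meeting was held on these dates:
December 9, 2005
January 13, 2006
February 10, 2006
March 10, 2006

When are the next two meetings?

All dates are Fridays, 35, 28, 28 days apart.
Specifically, the 2nd Friday of each month.
2nd Friday of April 2006: April 14, 2006.
May 2006 — 2nd Friday is May 12, 2006.

April 14, 2006; May 12, 2006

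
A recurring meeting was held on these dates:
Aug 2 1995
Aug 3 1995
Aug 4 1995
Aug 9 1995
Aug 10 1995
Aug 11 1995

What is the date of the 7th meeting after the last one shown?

Aug 30 1995

Gaps: 1, 1, 5, 1, 1 days — not constant, but cyclic with period 3.
The events fall on every Wednesday, Thursday and Friday.
The following Wednesday is Aug 16 1995.
The following Thursday is Aug 17 1995.
Next Friday: Aug 18 1995.
Next Wednesday: Aug 23 1995.
Next Thursday: Aug 24 1995.
The following Friday is Aug 25 1995.
The following Wednesday is Aug 30 1995.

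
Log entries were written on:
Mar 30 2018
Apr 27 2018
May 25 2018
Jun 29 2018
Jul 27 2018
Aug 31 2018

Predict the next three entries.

Sep 28 2018, Oct 26 2018, Nov 30 2018

All Fridays; the gaps (28, 28, 35, 28, 35) vary with month length.
This is the last Friday of each month.
Last Friday of September 2018: Sep 28 2018.
October 2018 ends with Friday Oct 26 2018.
November 2018 ends with Friday Nov 30 2018.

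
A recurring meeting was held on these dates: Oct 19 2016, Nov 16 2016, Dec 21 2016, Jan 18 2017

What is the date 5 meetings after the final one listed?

These are Wednesdays at 28- or 35-day spacing (28, 35, 28).
The pattern: 3rd Wednesday of the month.
3rd Wednesday of February 2017: Feb 15 2017.
3rd Wednesday of March 2017: Mar 15 2017.
April 2017 — 3rd Wednesday is Apr 19 2017.
May 2017 — 3rd Wednesday is May 17 2017.
June 2017 — 3rd Wednesday is Jun 21 2017.

Jun 21 2017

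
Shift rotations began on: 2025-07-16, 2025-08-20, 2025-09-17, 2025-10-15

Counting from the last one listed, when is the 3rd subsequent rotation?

Gaps: 35, 28, 28 days — a mix of 28 and 35. Every date is a Wednesday.
Each is the 3rd Wednesday of its month.
November 2025 — 3rd Wednesday is 2025-11-19.
December 2025 — 3rd Wednesday is 2025-12-17.
3rd Wednesday of January 2026: 2026-01-21.

2026-01-21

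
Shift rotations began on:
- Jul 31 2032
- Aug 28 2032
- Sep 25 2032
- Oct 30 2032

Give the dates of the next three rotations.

Nov 27 2032, Dec 25 2032, Jan 29 2033

All Saturdays; the gaps (28, 28, 35) vary with month length.
This is the last Saturday of each month.
November 2032 ends with Saturday Nov 27 2032.
December 2032 ends with Saturday Dec 25 2032.
January 2033 ends with Saturday Jan 29 2033.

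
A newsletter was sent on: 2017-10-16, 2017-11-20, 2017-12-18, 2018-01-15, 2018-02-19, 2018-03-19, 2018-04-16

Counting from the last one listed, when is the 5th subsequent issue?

2018-09-17

Gaps: 35, 28, 28, 35, 28, 28 days — a mix of 28 and 35. Every date is a Monday.
Each is the 3rd Monday of its month.
May 2018 — 3rd Monday is 2018-05-21.
June 2018 — 3rd Monday is 2018-06-18.
3rd Monday of July 2018: 2018-07-16.
3rd Monday of August 2018: 2018-08-20.
September 2018 — 3rd Monday is 2018-09-17.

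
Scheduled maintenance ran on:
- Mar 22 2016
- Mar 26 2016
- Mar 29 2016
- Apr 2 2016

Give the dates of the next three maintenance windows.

Gaps: 4, 3, 4 days — not constant, but cyclic with period 2.
The events fall on every Tuesday and Saturday.
Next Tuesday: Apr 5 2016.
The following Saturday is Apr 9 2016.
The following Tuesday is Apr 12 2016.

Apr 5 2016, Apr 9 2016, Apr 12 2016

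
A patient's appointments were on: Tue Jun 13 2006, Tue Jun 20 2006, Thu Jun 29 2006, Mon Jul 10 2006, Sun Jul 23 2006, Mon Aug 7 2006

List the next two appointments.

Thu Aug 24 2006, Tue Sep 12 2006

Gaps: 7, 9, 11, 13, 15 days — each gap is 2 larger than the previous one.
Next gap: 17 days. Mon Aug 7 2006 + 17 days = Thu Aug 24 2006.
Next gap: 19 days. Thu Aug 24 2006 + 19 days = Tue Sep 12 2006.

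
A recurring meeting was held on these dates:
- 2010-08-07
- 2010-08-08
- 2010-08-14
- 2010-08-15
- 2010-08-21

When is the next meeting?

Gaps: 1, 6, 1, 6 days — not constant, but cyclic with period 2.
The events fall on every Saturday and Sunday.
Next Sunday: 2010-08-22.

2010-08-22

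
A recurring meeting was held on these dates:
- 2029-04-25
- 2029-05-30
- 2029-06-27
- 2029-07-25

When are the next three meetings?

These are Wednesdays with 35, 28, 28-day gaps.
Each is the final Wednesday of its month — 2029-05-30 is past the 28th, so '4th Wednesday' doesn't fit.
August 2029 ends with Wednesday 2029-08-29.
September 2029 ends with Wednesday 2029-09-26.
October 2029 ends with Wednesday 2029-10-31.

2029-08-29, 2029-09-26, 2029-10-31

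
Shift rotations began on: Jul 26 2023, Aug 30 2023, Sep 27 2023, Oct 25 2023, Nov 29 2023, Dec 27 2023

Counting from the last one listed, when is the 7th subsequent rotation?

These are Wednesdays with 35, 28, 28, 35, 28-day gaps.
Each is the final Wednesday of its month — Aug 30 2023 is past the 28th, so '4th Wednesday' doesn't fit.
January 2024 ends with Wednesday Jan 31 2024.
February 2024 ends with Wednesday Feb 28 2024.
Last Wednesday of March 2024: Mar 27 2024.
April 2024 ends with Wednesday Apr 24 2024.
May 2024 ends with Wednesday May 29 2024.
Last Wednesday of June 2024: Jun 26 2024.
July 2024 ends with Wednesday Jul 31 2024.

Jul 31 2024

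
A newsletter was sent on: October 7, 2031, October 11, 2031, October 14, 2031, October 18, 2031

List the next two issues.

Every event lands on a Tuesday or Saturday (gaps cycle 4, 3, 4).
So the schedule is: every Tuesday and Saturday.
Next Tuesday: October 21, 2031.
Next Saturday: October 25, 2031.

October 21, 2031; October 25, 2031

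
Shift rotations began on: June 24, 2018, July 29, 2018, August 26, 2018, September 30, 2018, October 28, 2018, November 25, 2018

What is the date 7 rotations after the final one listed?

All Sundays; the gaps (35, 28, 35, 28, 28) vary with month length.
This is the last Sunday of each month.
Last Sunday of December 2018: December 30, 2018.
January 2019 ends with Sunday January 27, 2019.
February 2019 ends with Sunday February 24, 2019.
Last Sunday of March 2019: March 31, 2019.
Last Sunday of April 2019: April 28, 2019.
May 2019 ends with Sunday May 26, 2019.
June 2019 ends with Sunday June 30, 2019.

June 30, 2019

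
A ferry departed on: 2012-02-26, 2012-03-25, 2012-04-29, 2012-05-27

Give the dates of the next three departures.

These are Sundays with 28, 35, 28-day gaps.
Each is the final Sunday of its month — 2012-04-29 is past the 28th, so '4th Sunday' doesn't fit.
June 2012 ends with Sunday 2012-06-24.
Last Sunday of July 2012: 2012-07-29.
Last Sunday of August 2012: 2012-08-26.

2012-06-24, 2012-07-29, 2012-08-26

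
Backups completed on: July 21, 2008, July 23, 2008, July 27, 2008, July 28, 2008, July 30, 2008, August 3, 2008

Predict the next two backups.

Gaps: 2, 4, 1, 2, 4 days — not constant, but cyclic with period 3.
The events fall on every Monday, Wednesday and Sunday.
Next Monday: August 4, 2008.
The following Wednesday is August 6, 2008.

August 4, 2008; August 6, 2008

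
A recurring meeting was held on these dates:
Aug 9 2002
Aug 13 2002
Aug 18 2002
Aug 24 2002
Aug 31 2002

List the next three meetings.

The spacing grows by 1 each time: 4, 5, 6, 7 days.
Next gap: 8 days. Aug 31 2002 + 8 days = Sep 8 2002.
Next gap: 9 days. Sep 8 2002 + 9 days = Sep 17 2002.
Next gap: 10 days. Sep 17 2002 + 10 days = Sep 27 2002.

Sep 8 2002, Sep 17 2002, Sep 27 2002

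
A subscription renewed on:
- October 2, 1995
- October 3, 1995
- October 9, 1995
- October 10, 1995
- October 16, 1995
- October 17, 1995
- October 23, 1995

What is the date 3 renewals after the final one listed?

October 31, 1995

Gaps: 1, 6, 1, 6, 1, 6 days — not constant, but cyclic with period 2.
The events fall on every Monday and Tuesday.
Next Tuesday: October 24, 1995.
Next Monday: October 30, 1995.
Next Tuesday: October 31, 1995.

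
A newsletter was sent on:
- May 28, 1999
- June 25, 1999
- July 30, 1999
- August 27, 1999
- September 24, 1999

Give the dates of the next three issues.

These are Fridays with 28, 35, 28, 28-day gaps.
Each is the final Friday of its month — July 30, 1999 is past the 28th, so '4th Friday' doesn't fit.
Last Friday of October 1999: October 29, 1999.
November 1999 ends with Friday November 26, 1999.
December 1999 ends with Friday December 31, 1999.

October 29, 1999; November 26, 1999; December 31, 1999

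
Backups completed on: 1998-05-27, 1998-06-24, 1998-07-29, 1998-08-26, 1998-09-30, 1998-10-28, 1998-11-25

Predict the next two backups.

1998-12-30, 1999-01-27

All Wednesdays; the gaps (28, 35, 28, 35, 28, 28) vary with month length.
This is the last Wednesday of each month.
Last Wednesday of December 1998: 1998-12-30.
Last Wednesday of January 1999: 1999-01-27.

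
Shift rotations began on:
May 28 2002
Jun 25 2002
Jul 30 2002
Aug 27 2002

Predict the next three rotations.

Sep 24 2002, Oct 29 2002, Nov 26 2002

These are Tuesdays with 28, 35, 28-day gaps.
Each is the final Tuesday of its month — Jul 30 2002 is past the 28th, so '4th Tuesday' doesn't fit.
Last Tuesday of September 2002: Sep 24 2002.
Last Tuesday of October 2002: Oct 29 2002.
Last Tuesday of November 2002: Nov 26 2002.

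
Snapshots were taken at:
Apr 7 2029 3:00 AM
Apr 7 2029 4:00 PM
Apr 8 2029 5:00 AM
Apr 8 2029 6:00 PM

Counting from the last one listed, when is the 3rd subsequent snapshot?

Apr 10 2029 9:00 AM

The interval is a steady 13 hours (13, 13, 13).
Apr 8 2029 6:00 PM + 13 h = Apr 9 2029 7:00 AM.
Apr 9 2029 7:00 AM + 13 h = Apr 9 2029 8:00 PM.
Apr 9 2029 8:00 PM + 13 h = Apr 10 2029 9:00 AM.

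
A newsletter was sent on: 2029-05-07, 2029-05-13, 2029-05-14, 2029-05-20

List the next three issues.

The gap pattern 6, 1, 6 repeats every 2 events.
These are the Mondays and Sundays of each week.
The following Monday is 2029-05-21.
The following Sunday is 2029-05-27.
The following Monday is 2029-05-28.

2029-05-21, 2029-05-27, 2029-05-28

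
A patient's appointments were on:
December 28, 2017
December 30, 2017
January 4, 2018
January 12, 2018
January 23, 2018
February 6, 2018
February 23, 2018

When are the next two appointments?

The spacing grows by 3 each time: 2, 5, 8, 11, 14, 17 days.
Next gap: 20 days. February 23, 2018 + 20 days = March 15, 2018.
Next gap: 23 days. March 15, 2018 + 23 days = April 7, 2018.

March 15, 2018; April 7, 2018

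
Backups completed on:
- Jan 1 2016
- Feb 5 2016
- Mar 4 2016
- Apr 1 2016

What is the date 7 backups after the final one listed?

Nov 4 2016

Gaps: 35, 28, 28 days — a mix of 28 and 35. Every date is a Friday.
Each is the 1st Friday of its month.
May 2016 — 1st Friday is May 6 2016.
June 2016 — 1st Friday is Jun 3 2016.
1st Friday of July 2016: Jul 1 2016.
August 2016 — 1st Friday is Aug 5 2016.
September 2016 — 1st Friday is Sep 2 2016.
1st Friday of October 2016: Oct 7 2016.
November 2016 — 1st Friday is Nov 4 2016.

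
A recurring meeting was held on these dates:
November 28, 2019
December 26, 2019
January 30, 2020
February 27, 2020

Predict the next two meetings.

March 26, 2020; April 30, 2020

All Thursdays; the gaps (28, 35, 28) vary with month length.
This is the last Thursday of each month.
Last Thursday of March 2020: March 26, 2020.
Last Thursday of April 2020: April 30, 2020.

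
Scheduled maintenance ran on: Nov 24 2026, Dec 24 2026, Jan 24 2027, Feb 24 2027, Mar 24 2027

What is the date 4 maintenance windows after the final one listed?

The day-of-month is always 24 (30, 31, 31, 28 days between events).
So this recurs on the 24th of each month.
April 2027: Apr 24 2027.
May 2027: May 24 2027.
June 2027: Jun 24 2027.
Next: July 2027 → Jul 24 2027.

Jul 24 2027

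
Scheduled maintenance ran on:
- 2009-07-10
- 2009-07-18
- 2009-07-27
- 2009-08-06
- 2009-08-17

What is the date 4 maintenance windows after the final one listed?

2009-10-10

The spacing grows by 1 each time: 8, 9, 10, 11 days.
Next gap: 12 days. 2009-08-17 + 12 days = 2009-08-29.
Next gap: 13 days. 2009-08-29 + 13 days = 2009-09-11.
Next gap: 14 days. 2009-09-11 + 14 days = 2009-09-25.
Next gap: 15 days. 2009-09-25 + 15 days = 2009-10-10.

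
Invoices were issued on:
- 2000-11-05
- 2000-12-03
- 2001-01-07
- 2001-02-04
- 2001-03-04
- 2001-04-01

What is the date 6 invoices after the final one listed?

All dates are Sundays, 28, 35, 28, 28, 28 days apart.
Specifically, the 1st Sunday of each month.
1st Sunday of May 2001: 2001-05-06.
1st Sunday of June 2001: 2001-06-03.
July 2001 — 1st Sunday is 2001-07-01.
August 2001 — 1st Sunday is 2001-08-05.
1st Sunday of September 2001: 2001-09-02.
1st Sunday of October 2001: 2001-10-07.

2001-10-07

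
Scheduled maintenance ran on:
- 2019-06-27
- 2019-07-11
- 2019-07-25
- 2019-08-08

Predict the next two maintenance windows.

2019-08-22, 2019-09-05

Gaps between consecutive events: 14, 14, 14 days — a constant 14-day interval.
2019-08-08 + 14 days = 2019-08-22.
2019-08-22 + 14 days = 2019-09-05.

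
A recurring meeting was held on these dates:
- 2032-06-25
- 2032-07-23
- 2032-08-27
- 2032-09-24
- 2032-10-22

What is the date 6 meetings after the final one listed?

Gaps: 28, 35, 28, 28 days — a mix of 28 and 35. Every date is a Friday.
Each is the 4th Friday of its month.
4th Friday of November 2032: 2032-11-26.
December 2032 — 4th Friday is 2032-12-24.
January 2033 — 4th Friday is 2033-01-28.
4th Friday of February 2033: 2033-02-25.
4th Friday of March 2033: 2033-03-25.
April 2033 — 4th Friday is 2033-04-22.

2033-04-22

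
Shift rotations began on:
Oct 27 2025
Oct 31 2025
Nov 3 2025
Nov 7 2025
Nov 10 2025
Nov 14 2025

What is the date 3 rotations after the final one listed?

The gap pattern 4, 3, 4, 3, 4 repeats every 2 events.
These are the Mondays and Fridays of each week.
Next Monday: Nov 17 2025.
Next Friday: Nov 21 2025.
Next Monday: Nov 24 2025.

Nov 24 2025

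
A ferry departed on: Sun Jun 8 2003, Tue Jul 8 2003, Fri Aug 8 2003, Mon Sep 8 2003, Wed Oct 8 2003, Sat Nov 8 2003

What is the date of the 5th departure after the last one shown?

Thu Apr 8 2004

The day-of-month is always 8 (30, 31, 31, 30, 31 days between events).
So this recurs on the 8th of each month.
December 2003: Mon Dec 8 2003.
January 2004: Thu Jan 8 2004.
Next: February 2004 → Sun Feb 8 2004.
March 2004: Mon Mar 8 2004.
Next: April 2004 → Thu Apr 8 2004.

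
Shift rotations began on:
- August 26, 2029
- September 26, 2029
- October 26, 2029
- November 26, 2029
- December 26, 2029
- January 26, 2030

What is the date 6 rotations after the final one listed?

Gaps: 31, 30, 31, 30, 31 days — not constant. Every event is on the 26th of the month.
Pattern: the 26th of each month.
February 2030: February 26, 2030.
March 2030: March 26, 2030.
Next: April 2030 → April 26, 2030.
May 2030: May 26, 2030.
Next: June 2030 → June 26, 2030.
Next: July 2030 → July 26, 2030.

July 26, 2030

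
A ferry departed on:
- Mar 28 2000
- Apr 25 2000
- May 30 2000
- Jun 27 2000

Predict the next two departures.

All Tuesdays; the gaps (28, 35, 28) vary with month length.
This is the last Tuesday of each month.
Last Tuesday of July 2000: Jul 25 2000.
August 2000 ends with Tuesday Aug 29 2000.

Jul 25 2000, Aug 29 2000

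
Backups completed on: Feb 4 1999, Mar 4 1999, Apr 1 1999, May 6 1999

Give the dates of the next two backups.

Jun 3 1999, Jul 1 1999

These are Thursdays at 28- or 35-day spacing (28, 28, 35).
The pattern: 1st Thursday of the month.
June 1999 — 1st Thursday is Jun 3 1999.
July 1999 — 1st Thursday is Jul 1 1999.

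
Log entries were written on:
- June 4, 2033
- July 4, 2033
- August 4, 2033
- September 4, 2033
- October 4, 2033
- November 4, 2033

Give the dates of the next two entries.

The day-of-month is always 4 (30, 31, 31, 30, 31 days between events).
So this recurs on the 4th of each month.
December 2033: December 4, 2033.
January 2034: January 4, 2034.

December 4, 2033; January 4, 2034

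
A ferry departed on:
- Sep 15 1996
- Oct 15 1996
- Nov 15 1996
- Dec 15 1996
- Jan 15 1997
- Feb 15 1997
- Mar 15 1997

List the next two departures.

Apr 15 1997, May 15 1997

Gaps: 30, 31, 30, 31, 31, 28 days — not constant. Every event is on the 15th of the month.
Pattern: the 15th of each month.
Next: April 1997 → Apr 15 1997.
May 1997: May 15 1997.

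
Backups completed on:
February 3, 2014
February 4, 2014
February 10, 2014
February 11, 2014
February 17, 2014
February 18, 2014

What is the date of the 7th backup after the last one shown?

Every event lands on a Monday or Tuesday (gaps cycle 1, 6, 1, 6, 1).
So the schedule is: every Monday and Tuesday.
The following Monday is February 24, 2014.
Next Tuesday: February 25, 2014.
The following Monday is March 3, 2014.
Next Tuesday: March 4, 2014.
The following Monday is March 10, 2014.
Next Tuesday: March 11, 2014.
The following Monday is March 17, 2014.

March 17, 2014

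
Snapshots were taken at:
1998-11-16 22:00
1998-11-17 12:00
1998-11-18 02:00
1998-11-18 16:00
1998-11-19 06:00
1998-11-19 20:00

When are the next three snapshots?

1998-11-20 10:00, 1998-11-21 00:00, 1998-11-21 14:00

The interval is a steady 14 hours (14, 14, 14, 14, 14).
1998-11-19 20:00 + 14 h = 1998-11-20 10:00.
1998-11-20 10:00 + 14 h = 1998-11-21 00:00.
1998-11-21 00:00 + 14 h = 1998-11-21 14:00.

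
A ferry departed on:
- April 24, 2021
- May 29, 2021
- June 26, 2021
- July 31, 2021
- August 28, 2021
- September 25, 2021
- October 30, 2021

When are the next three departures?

All Saturdays; the gaps (35, 28, 35, 28, 28, 35) vary with month length.
This is the last Saturday of each month.
Last Saturday of November 2021: November 27, 2021.
Last Saturday of December 2021: December 25, 2021.
January 2022 ends with Saturday January 29, 2022.

November 27, 2021; December 25, 2021; January 29, 2022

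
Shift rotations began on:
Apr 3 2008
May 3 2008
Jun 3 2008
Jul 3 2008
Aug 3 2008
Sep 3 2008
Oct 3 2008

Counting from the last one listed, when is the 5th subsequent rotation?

Mar 3 2009

Each date is the 3rd; the gaps (30, 31, 30, 31, 31, 30) track the month lengths.
The rule is the 3rd of each month.
Next: November 2008 → Nov 3 2008.
December 2008: Dec 3 2008.
Next: January 2009 → Jan 3 2009.
February 2009: Feb 3 2009.
Next: March 2009 → Mar 3 2009.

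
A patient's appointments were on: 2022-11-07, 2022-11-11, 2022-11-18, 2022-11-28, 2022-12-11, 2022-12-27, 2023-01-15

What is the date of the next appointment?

The spacing grows by 3 each time: 4, 7, 10, 13, 16, 19 days.
Next gap: 22 days. 2023-01-15 + 22 days = 2023-02-06.

2023-02-06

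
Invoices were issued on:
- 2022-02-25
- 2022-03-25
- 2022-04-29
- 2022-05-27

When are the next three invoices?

2022-06-24, 2022-07-29, 2022-08-26

All Fridays; the gaps (28, 35, 28) vary with month length.
This is the last Friday of each month.
Last Friday of June 2022: 2022-06-24.
July 2022 ends with Friday 2022-07-29.
Last Friday of August 2022: 2022-08-26.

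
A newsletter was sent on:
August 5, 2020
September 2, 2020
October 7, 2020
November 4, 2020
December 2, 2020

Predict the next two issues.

January 6, 2021; February 3, 2021

All dates are Wednesdays, 28, 35, 28, 28 days apart.
Specifically, the 1st Wednesday of each month.
January 2021 — 1st Wednesday is January 6, 2021.
1st Wednesday of February 2021: February 3, 2021.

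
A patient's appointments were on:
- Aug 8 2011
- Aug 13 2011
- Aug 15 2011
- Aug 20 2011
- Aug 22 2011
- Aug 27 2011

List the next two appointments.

Aug 29 2011, Sep 3 2011

Every event lands on a Monday or Saturday (gaps cycle 5, 2, 5, 2, 5).
So the schedule is: every Monday and Saturday.
Next Monday: Aug 29 2011.
The following Saturday is Sep 3 2011.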